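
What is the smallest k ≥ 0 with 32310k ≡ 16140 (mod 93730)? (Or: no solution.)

gcd(93730, 32310) = 10  (93730 = 2·32310 + 29110, 32310 = 1·29110 + 3200, 29110 = 9·3200 + 310, 3200 = 10·310 + 100, 310 = 3·100 + 10, 100 = 10·10).
10 divides 16140, so solutions exist.
Back-substituting, 32310·(-908) + 93730·(313) = 10.
So 32310·(-908) ≡ 10 (mod 93730); multiply by 1614: k ≡ -1465512 (mod 9373).
Smallest nonnegative: k = -1465512 mod 9373 = 6049.

6049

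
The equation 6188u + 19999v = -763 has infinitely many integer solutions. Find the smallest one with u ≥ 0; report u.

gcd(19999, 6188) = 7.
7 divides -763, so solutions exist.
By Bézout, 6188×(-223) + 19999×(69) = 7.
Scale by -763/7 = -109: (u₀, v₀) = (24307, -7521).
General solution: u = 24307 + 2857t, v = -7521 - 884t for integer t.
u ≥ 0: smallest is 24307 mod 2857 = 1451 (at t = -8), with v = -449.

1451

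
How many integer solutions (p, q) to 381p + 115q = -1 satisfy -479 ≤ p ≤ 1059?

gcd(381, 115) = 1  (381 = 3*115 + 36, 115 = 3*36 + 7, 36 = 5*7 + 1, 7 = 7*1).
Back-substituting, 381*(16) + 115*(-53) = 1.
Scale by -1: particular solution (-16, 53); reduce p mod 115: (99, -328).
General solution: p = 99 + 115t, q = -328 - 381t for integer t.
-479 ≤ 99 + 115t ≤ 1059 gives t ∈ [-5, 8], which is 14 values.

14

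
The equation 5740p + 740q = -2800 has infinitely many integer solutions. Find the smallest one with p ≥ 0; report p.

gcd(5740, 740):
  5740 = 7×740 + 560
  740 = 1×560 + 180
  560 = 3×180 + 20
  180 = 9×20
so gcd(5740, 740) = 20.
20 divides -2800, so solutions exist.
Back-substitute for Bézout coefficients:
  20 = 560 - 3×180
  ... = 5740×(4) + 740×(-31)
Scale by -2800/20 = -140: (p₀, q₀) = (-560, 4340).
General solution: p = -560 + 37t, q = 4340 - 287t for integer t.
p ≥ 0: smallest is -560 mod 37 = 32 (at t = 16), with q = -252.

32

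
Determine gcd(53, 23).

gcd(53, 23):
  53 = 2·23 + 7
  23 = 3·7 + 2
  7 = 3·2 + 1
  2 = 2·1
so gcd(53, 23) = 1.

1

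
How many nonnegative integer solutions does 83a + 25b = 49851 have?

gcd(83, 25) = 1  (83 = 3×25 + 8, 25 = 3×8 + 1, 8 = 8×1).
Back-substituting, 83×(-3) + 25×(10) = 1.
Scale by 49851: one solution is (-149553, 498510). Reduce a mod 25: (22, 1921).
General: a = 22 + 25t, b = 1921 - 83t.
a ≥ 0 ⇒ t ≥ 0; b ≥ 0 ⇒ t ≤ 23. So t ∈ [0, 23]: 24 solutions.

24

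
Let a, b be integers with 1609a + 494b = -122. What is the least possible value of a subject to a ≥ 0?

318

gcd(1609, 494) = 1  (1609 = 3·494 + 127, 494 = 3·127 + 113, 127 = 1·113 + 14, 113 = 8·14 + 1, 14 = 14·1).
1 divides -122, so solutions exist.
Back-substituting, 1609·(-35) + 494·(114) = 1.
Scale by -122/1 = -122: (a₀, b₀) = (4270, -13908).
General solution: a = 4270 + 494t, b = -13908 - 1609t for integer t.
a ≥ 0: smallest is 4270 mod 494 = 318 (at t = -8), with b = -1036.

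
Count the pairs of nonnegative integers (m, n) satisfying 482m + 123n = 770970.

gcd(482, 123):
  482 = 3*123 + 113
  123 = 1*113 + 10
  113 = 11*10 + 3
  10 = 3*3 + 1
  3 = 3*1
so gcd(482, 123) = 1.
Back-substitute for Bézout coefficients:
  1 = 10 - 3*3
  ... = 482*(-37) + 123*(145)
Scale by 770970: one solution is (-28525890, 111790650). Reduce m mod 123: (24, 6174).
General: m = 24 + 123t, n = 6174 - 482t.
m ≥ 0 ⇒ t ≥ 0; n ≥ 0 ⇒ t ≤ 12. So t ∈ [0, 12]: 13 solutions.

13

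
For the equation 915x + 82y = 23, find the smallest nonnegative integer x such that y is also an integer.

27

gcd(915, 82) = 1  (915 = 11·82 + 13, 82 = 6·13 + 4, 13 = 3·4 + 1, 4 = 4·1).
1 divides 23, so solutions exist.
Back-substituting, 915·(19) + 82·(-212) = 1.
Scale by 23/1 = 23: (x₀, y₀) = (437, -4876).
General solution: x = 437 + 82t, y = -4876 - 915t for integer t.
x ≥ 0: smallest is 437 mod 82 = 27 (at t = -5), with y = -301.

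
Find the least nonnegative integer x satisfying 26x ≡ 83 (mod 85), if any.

gcd(85, 26) = 1  (85 = 3·26 + 7, 26 = 3·7 + 5, 7 = 1·5 + 2, 5 = 2·2 + 1, 2 = 2·1).
1 divides 83, so solutions exist.
Back-substituting, 26·(36) + 85·(-11) = 1.
So 26·(36) ≡ 1 (mod 85); multiply by 83: x ≡ 2988 (mod 85).
Smallest nonnegative: x = 2988 mod 85 = 13.

13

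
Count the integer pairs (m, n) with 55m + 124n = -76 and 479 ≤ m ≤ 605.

gcd(124, 55) = 1.
By Bézout, 55·(-9) + 124·(4) = 1.
Particular solution: (64, -29).
General solution: m = 64 + 124t, n = -29 - 55t for integer t.
479 ≤ 64 + 124t ≤ 605 gives t ∈ [4, 4], which is 1 value.

1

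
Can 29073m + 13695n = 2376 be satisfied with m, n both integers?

yes

gcd(29073, 13695) = 33  (29073 = 2×13695 + 1683, 13695 = 8×1683 + 231, 1683 = 7×231 + 66, 231 = 3×66 + 33, 66 = 2×33).
33 divides 2376, so integer solutions exist.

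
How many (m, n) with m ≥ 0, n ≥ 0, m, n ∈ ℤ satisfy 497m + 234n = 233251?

gcd(497, 234):
  497 = 2·234 + 29
  234 = 8·29 + 2
  29 = 14·2 + 1
  2 = 2·1
so gcd(497, 234) = 1.
Back-substitute for Bézout coefficients:
  1 = 29 - 14·2
  ... = 497·(113) + 234·(-240)
Scale by 233251: one solution is (26357363, -55980240). Reduce m mod 234: (71, 846).
General: m = 71 + 234t, n = 846 - 497t.
m ≥ 0 ⇒ t ≥ 0; n ≥ 0 ⇒ t ≤ 1. So t ∈ [0, 1]: 2 solutions.

2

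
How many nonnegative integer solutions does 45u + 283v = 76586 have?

6

gcd(283, 45):
  283 = 6·45 + 13
  45 = 3·13 + 6
  13 = 2·6 + 1
  6 = 6·1
so gcd(283, 45) = 1.
Back-substitute for Bézout coefficients:
  1 = 13 - 2·6
  ... = 45·(-44) + 283·(7)
Scale by 76586: one solution is (-3369784, 536102). Reduce u mod 283: (180, 242).
General: u = 180 + 283t, v = 242 - 45t.
u ≥ 0 ⇒ t ≥ 0; v ≥ 0 ⇒ t ≤ 5. So t ∈ [0, 5]: 6 solutions.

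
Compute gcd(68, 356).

gcd(356, 68):
  356 = 5×68 + 16
  68 = 4×16 + 4
  16 = 4×4
so gcd(356, 68) = 4.

4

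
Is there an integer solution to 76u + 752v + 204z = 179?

gcd(752, 76) = 4  (752 = 9·76 + 68, 76 = 1·68 + 8, 68 = 8·8 + 4, 8 = 2·4).
gcd(4, 204) = 4.
4 does not divide 179 (remainder 3), so no integer solutions.

no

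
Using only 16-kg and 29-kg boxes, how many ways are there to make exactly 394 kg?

1

Need nonnegative integers with 16j + 29k = 394.
gcd(16, 29) = 1, and 16·(-9) + 29·(5) = 1.
So (j₀, k₀) = (-3546, 1970); general j = -3546 + 29t, k = 1970 - 16t.
j ≥ 0 ⇒ t ≥ 123; k ≥ 0 ⇒ t ≤ 123. That's 1 value of t.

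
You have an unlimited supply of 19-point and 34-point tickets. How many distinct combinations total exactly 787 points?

Need nonnegative integers with 19j + 34k = 787.
gcd(19, 34) = 1, and 19·(9) + 34·(-5) = 1.
So (j₀, k₀) = (7083, -3935); general j = 7083 + 34t, k = -3935 - 19t.
j ≥ 0 ⇒ t ≥ -208; k ≥ 0 ⇒ t ≤ -208. That's 1 value of t.

1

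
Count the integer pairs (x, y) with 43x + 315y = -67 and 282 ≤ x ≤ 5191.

gcd(315, 43) = 1.
By Bézout, 43·(22) + 315·(-3) = 1.
Particular solution: (101, -14).
General solution: x = 101 + 315t, y = -14 - 43t for integer t.
282 ≤ 101 + 315t ≤ 5191 gives t ∈ [1, 16], which is 16 values.

16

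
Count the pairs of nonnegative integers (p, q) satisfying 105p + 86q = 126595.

14

gcd(105, 86) = 1.
By Bézout, 105·(-9) + 86·(11) = 1.
One solution: (59, 1400).
General: p = 59 + 86t, q = 1400 - 105t.
p ≥ 0 ⇒ t ≥ 0; q ≥ 0 ⇒ t ≤ 13. So t ∈ [0, 13]: 14 solutions.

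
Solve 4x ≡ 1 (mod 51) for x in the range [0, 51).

13

gcd(51, 4) = 1.
By Bézout, 4·(13) + 51·(-1) = 1.
So 4·13 ≡ 1 (mod 51), and 13 mod 51 = 13.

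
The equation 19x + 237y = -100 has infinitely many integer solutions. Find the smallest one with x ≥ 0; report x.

107

gcd(237, 19):
  237 = 12*19 + 9
  19 = 2*9 + 1
  9 = 9*1
so gcd(237, 19) = 1.
1 divides -100, so solutions exist.
Back-substitute for Bézout coefficients:
  1 = 19 - 2*9
  ... = 19*(25) + 237*(-2)
Scale by -100/1 = -100: (x₀, y₀) = (-2500, 200).
General solution: x = -2500 + 237t, y = 200 - 19t for integer t.
x ≥ 0: smallest is -2500 mod 237 = 107 (at t = 11), with y = -9.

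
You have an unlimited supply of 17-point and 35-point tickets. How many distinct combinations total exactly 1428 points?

Need nonnegative integers with 17j + 35k = 1428.
gcd(17, 35) = 1, and 17·(-2) + 35·(1) = 1.
So (j₀, k₀) = (-2856, 1428); general j = -2856 + 35t, k = 1428 - 17t.
j ≥ 0 ⇒ t ≥ 82; k ≥ 0 ⇒ t ≤ 84. That's 3 values of t.

3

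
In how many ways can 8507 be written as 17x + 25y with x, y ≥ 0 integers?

gcd(25, 17) = 1  (25 = 1×17 + 8, 17 = 2×8 + 1, 8 = 8×1).
Back-substituting, 17×(3) + 25×(-2) = 1.
Scale by 8507: one solution is (25521, -17014). Reduce x mod 25: (21, 326).
General: x = 21 + 25t, y = 326 - 17t.
x ≥ 0 ⇒ t ≥ 0; y ≥ 0 ⇒ t ≤ 19. So t ∈ [0, 19]: 20 solutions.

20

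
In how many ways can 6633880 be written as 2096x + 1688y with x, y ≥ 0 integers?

15

gcd(2096, 1688) = 8  (2096 = 1·1688 + 408, 1688 = 4·408 + 56, 408 = 7·56 + 16, 56 = 3·16 + 8, 16 = 2·8).
Back-substituting, 2096·(-91) + 1688·(113) = 8.
Scale by 829235: one solution is (-75460385, 93703555). Reduce x mod 211: (178, 3709).
General: x = 178 + 211t, y = 3709 - 262t.
x ≥ 0 ⇒ t ≥ 0; y ≥ 0 ⇒ t ≤ 14. So t ∈ [0, 14]: 15 solutions.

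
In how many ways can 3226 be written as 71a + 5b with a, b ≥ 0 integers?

9

gcd(71, 5):
  71 = 14*5 + 1
  5 = 5*1
so gcd(71, 5) = 1.
Back-substitute for Bézout coefficients:
  1 = 71 - 14*5
  ... = 71*(1) + 5*(-14)
Scale by 3226: one solution is (3226, -45164). Reduce a mod 5: (1, 631).
General: a = 1 + 5t, b = 631 - 71t.
a ≥ 0 ⇒ t ≥ 0; b ≥ 0 ⇒ t ≤ 8. So t ∈ [0, 8]: 9 solutions.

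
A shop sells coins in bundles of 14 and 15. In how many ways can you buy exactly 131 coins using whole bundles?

Need nonnegative integers with 14j + 15k = 131.
gcd(14, 15) = 1, and 14·(-1) + 15·(1) = 1.
So (j₀, k₀) = (-131, 131); general j = -131 + 15t, k = 131 - 14t.
j ≥ 0 ⇒ t ≥ 9; k ≥ 0 ⇒ t ≤ 9. That's 1 value of t.

1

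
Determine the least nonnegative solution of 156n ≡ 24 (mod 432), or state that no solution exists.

14

gcd(432, 156) = 12.
12 divides 24, so solutions exist.
By Bézout, 156*(-11) + 432*(4) = 12.
So 156*(-11) ≡ 12 (mod 432); multiply by 2: n ≡ -22 (mod 36).
Smallest nonnegative: n = -22 mod 36 = 14.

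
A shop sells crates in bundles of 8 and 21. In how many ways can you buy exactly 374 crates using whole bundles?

2

Need nonnegative integers with 8j + 21k = 374.
gcd(8, 21) = 1, and 8·(8) + 21·(-3) = 1.
So (j₀, k₀) = (2992, -1122); general j = 2992 + 21t, k = -1122 - 8t.
j ≥ 0 ⇒ t ≥ -142; k ≥ 0 ⇒ t ≤ -141. That's 2 values of t.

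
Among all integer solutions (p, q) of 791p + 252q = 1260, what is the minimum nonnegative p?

gcd(791, 252) = 7.
7 divides 1260, so solutions exist.
By Bézout, 791*(-7) + 252*(22) = 7.
Scale by 1260/7 = 180: (p₀, q₀) = (-1260, 3960).
General solution: p = -1260 + 36t, q = 3960 - 113t for integer t.
p ≥ 0: smallest is -1260 mod 36 = 0 (at t = 35), with q = 5.

0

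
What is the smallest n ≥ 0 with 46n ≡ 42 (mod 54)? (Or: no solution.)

15

gcd(54, 46) = 2  (54 = 1·46 + 8, 46 = 5·8 + 6, 8 = 1·6 + 2, 6 = 3·2).
2 divides 42, so solutions exist.
Back-substituting, 46·(-7) + 54·(6) = 2.
So 46·(-7) ≡ 2 (mod 54); multiply by 21: n ≡ -147 (mod 27).
Smallest nonnegative: n = -147 mod 27 = 15.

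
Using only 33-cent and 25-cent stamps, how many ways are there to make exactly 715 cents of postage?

1

Need nonnegative integers with 33j + 25k = 715.
gcd(33, 25) = 1, and 33·(-3) + 25·(4) = 1.
So (j₀, k₀) = (-2145, 2860); general j = -2145 + 25t, k = 2860 - 33t.
j ≥ 0 ⇒ t ≥ 86; k ≥ 0 ⇒ t ≤ 86. That's 1 value of t.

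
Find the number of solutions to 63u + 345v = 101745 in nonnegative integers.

gcd(345, 63) = 3.
By Bézout, 63*(11) + 345*(-2) = 3.
One solution: (5, 294).
General: u = 5 + 115t, v = 294 - 21t.
u ≥ 0 ⇒ t ≥ 0; v ≥ 0 ⇒ t ≤ 14. So t ∈ [0, 14]: 15 solutions.

15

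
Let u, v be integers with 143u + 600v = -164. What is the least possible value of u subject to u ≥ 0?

gcd(600, 143):
  600 = 4*143 + 28
  143 = 5*28 + 3
  28 = 9*3 + 1
  3 = 3*1
so gcd(600, 143) = 1.
1 divides -164, so solutions exist.
Back-substitute for Bézout coefficients:
  1 = 28 - 9*3
  ... = 143*(-193) + 600*(46)
Scale by -164/1 = -164: (u₀, v₀) = (31652, -7544).
General solution: u = 31652 + 600t, v = -7544 - 143t for integer t.
u ≥ 0: smallest is 31652 mod 600 = 452 (at t = -52), with v = -108.

452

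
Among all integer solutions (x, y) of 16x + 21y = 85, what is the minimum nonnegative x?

4

gcd(21, 16) = 1.
1 divides 85, so solutions exist.
By Bézout, 16·(4) + 21·(-3) = 1.
Scale by 85/1 = 85: (x₀, y₀) = (340, -255).
General solution: x = 340 + 21t, y = -255 - 16t for integer t.
x ≥ 0: smallest is 340 mod 21 = 4 (at t = -16), with y = 1.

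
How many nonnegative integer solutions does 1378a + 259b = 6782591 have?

gcd(1378, 259) = 1  (1378 = 5*259 + 83, 259 = 3*83 + 10, 83 = 8*10 + 3, 10 = 3*3 + 1, 3 = 3*1).
Back-substituting, 1378*(-78) + 259*(415) = 1.
Scale by 6782591: one solution is (-529042098, 2814775265). Reduce a mod 259: (108, 25613).
General: a = 108 + 259t, b = 25613 - 1378t.
a ≥ 0 ⇒ t ≥ 0; b ≥ 0 ⇒ t ≤ 18. So t ∈ [0, 18]: 19 solutions.

19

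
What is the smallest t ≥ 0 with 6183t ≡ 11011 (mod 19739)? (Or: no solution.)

gcd(19739, 6183) = 1  (19739 = 3×6183 + 1190, 6183 = 5×1190 + 233, 1190 = 5×233 + 25, 233 = 9×25 + 8, 25 = 3×8 + 1, 8 = 8×1).
1 divides 11011, so solutions exist.
Back-substituting, 6183×(-2372) + 19739×(743) = 1.
So 6183×(-2372) ≡ 1 (mod 19739); multiply by 11011: t ≡ -26118092 (mod 19739).
Smallest nonnegative: t = -26118092 mod 19739 = 16344.

16344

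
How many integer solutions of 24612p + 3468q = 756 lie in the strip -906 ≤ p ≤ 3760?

16

gcd(24612, 3468) = 12  (24612 = 7*3468 + 336, 3468 = 10*336 + 108, 336 = 3*108 + 12, 108 = 9*12).
Back-substituting, 24612*(31) + 3468*(-220) = 12.
Scale by 63: particular solution (1953, -13860); reduce p mod 289: (219, -1554).
General solution: p = 219 + 289t, q = -1554 - 2051t for integer t.
-906 ≤ 219 + 289t ≤ 3760 gives t ∈ [-3, 12], which is 16 values.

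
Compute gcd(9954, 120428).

14

gcd(120428, 9954):
  120428 = 12*9954 + 980
  9954 = 10*980 + 154
  980 = 6*154 + 56
  154 = 2*56 + 42
  56 = 1*42 + 14
  42 = 3*14
so gcd(120428, 9954) = 14.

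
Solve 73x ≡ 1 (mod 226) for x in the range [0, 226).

gcd(226, 73):
  226 = 3×73 + 7
  73 = 10×7 + 3
  7 = 2×3 + 1
  3 = 3×1
so gcd(226, 73) = 1.
Back-substitute for Bézout coefficients:
  1 = 7 - 2×3
  ... = 73×(-65) + 226×(21)
So 73×-65 ≡ 1 (mod 226), and -65 mod 226 = 161.

161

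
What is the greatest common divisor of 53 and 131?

1

gcd(131, 53):
  131 = 2*53 + 25
  53 = 2*25 + 3
  25 = 8*3 + 1
  3 = 3*1
so gcd(131, 53) = 1.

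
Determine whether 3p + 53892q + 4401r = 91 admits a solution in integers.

gcd(53892, 3) = 3  (53892 = 17964*3).
gcd(3, 4401) = 3.
3 does not divide 91 (remainder 1), so no integer solutions.

no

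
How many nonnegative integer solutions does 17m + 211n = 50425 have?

14

gcd(211, 17):
  211 = 12·17 + 7
  17 = 2·7 + 3
  7 = 2·3 + 1
  3 = 3·1
so gcd(211, 17) = 1.
Back-substitute for Bézout coefficients:
  1 = 7 - 2·3
  ... = 17·(-62) + 211·(5)
Scale by 50425: one solution is (-3126350, 252125). Reduce m mod 211: (37, 236).
General: m = 37 + 211t, n = 236 - 17t.
m ≥ 0 ⇒ t ≥ 0; n ≥ 0 ⇒ t ≤ 13. So t ∈ [0, 13]: 14 solutions.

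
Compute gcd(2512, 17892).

4

gcd(17892, 2512):
  17892 = 7*2512 + 308
  2512 = 8*308 + 48
  308 = 6*48 + 20
  48 = 2*20 + 8
  20 = 2*8 + 4
  8 = 2*4
so gcd(17892, 2512) = 4.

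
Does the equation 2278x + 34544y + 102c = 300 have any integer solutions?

no

gcd(34544, 2278) = 34  (34544 = 15·2278 + 374, 2278 = 6·374 + 34, 374 = 11·34).
gcd(34, 102) = 34.
34 does not divide 300 (remainder 28), so no integer solutions.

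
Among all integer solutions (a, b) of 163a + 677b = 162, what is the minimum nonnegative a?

624

gcd(677, 163):
  677 = 4*163 + 25
  163 = 6*25 + 13
  25 = 1*13 + 12
  13 = 1*12 + 1
  12 = 12*1
so gcd(677, 163) = 1.
1 divides 162, so solutions exist.
Back-substitute for Bézout coefficients:
  1 = 13 - 1*12
  ... = 163*(54) + 677*(-13)
Scale by 162/1 = 162: (a₀, b₀) = (8748, -2106).
General solution: a = 8748 + 677t, b = -2106 - 163t for integer t.
a ≥ 0: smallest is 8748 mod 677 = 624 (at t = -12), with b = -150.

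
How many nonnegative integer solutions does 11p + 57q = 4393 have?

7

gcd(57, 11) = 1.
By Bézout, 11·(26) + 57·(-5) = 1.
One solution: (47, 68).
General: p = 47 + 57t, q = 68 - 11t.
p ≥ 0 ⇒ t ≥ 0; q ≥ 0 ⇒ t ≤ 6. So t ∈ [0, 6]: 7 solutions.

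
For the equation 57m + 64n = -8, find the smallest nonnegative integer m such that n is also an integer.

gcd(64, 57):
  64 = 1×57 + 7
  57 = 8×7 + 1
  7 = 7×1
so gcd(64, 57) = 1.
1 divides -8, so solutions exist.
Back-substitute for Bézout coefficients:
  1 = 57 - 8×7
  ... = 57×(9) + 64×(-8)
Scale by -8/1 = -8: (m₀, n₀) = (-72, 64).
General solution: m = -72 + 64t, n = 64 - 57t for integer t.
m ≥ 0: smallest is -72 mod 64 = 56 (at t = 2), with n = -50.

56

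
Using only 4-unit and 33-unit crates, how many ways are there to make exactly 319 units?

Need nonnegative integers with 4j + 33k = 319.
gcd(4, 33) = 1, and 4·(-8) + 33·(1) = 1.
So (j₀, k₀) = (-2552, 319); general j = -2552 + 33t, k = 319 - 4t.
j ≥ 0 ⇒ t ≥ 78; k ≥ 0 ⇒ t ≤ 79. That's 2 values of t.

2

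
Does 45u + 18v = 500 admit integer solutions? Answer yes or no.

gcd(45, 18) = 9  (45 = 2×18 + 9, 18 = 2×9).
9 does not divide 500 (remainder 5), so no integer solutions.

no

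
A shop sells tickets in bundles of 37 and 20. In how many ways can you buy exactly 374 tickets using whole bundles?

1

Need nonnegative integers with 37j + 20k = 374.
gcd(37, 20) = 1, and 37·(-7) + 20·(13) = 1.
So (j₀, k₀) = (-2618, 4862); general j = -2618 + 20t, k = 4862 - 37t.
j ≥ 0 ⇒ t ≥ 131; k ≥ 0 ⇒ t ≤ 131. That's 1 value of t.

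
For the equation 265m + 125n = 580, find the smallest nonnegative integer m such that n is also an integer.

22

gcd(265, 125):
  265 = 2·125 + 15
  125 = 8·15 + 5
  15 = 3·5
so gcd(265, 125) = 5.
5 divides 580, so solutions exist.
Back-substitute for Bézout coefficients:
  5 = 125 - 8·15
  ... = 265·(-8) + 125·(17)
Scale by 580/5 = 116: (m₀, n₀) = (-928, 1972).
General solution: m = -928 + 25t, n = 1972 - 53t for integer t.
m ≥ 0: smallest is -928 mod 25 = 22 (at t = 38), with n = -42.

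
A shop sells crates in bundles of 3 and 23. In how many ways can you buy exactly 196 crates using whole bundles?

3

Need nonnegative integers with 3j + 23k = 196.
gcd(3, 23) = 1, and 3·(8) + 23·(-1) = 1.
So (j₀, k₀) = (1568, -196); general j = 1568 + 23t, k = -196 - 3t.
j ≥ 0 ⇒ t ≥ -68; k ≥ 0 ⇒ t ≤ -66. That's 3 values of t.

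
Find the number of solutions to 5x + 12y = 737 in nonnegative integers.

13

gcd(12, 5) = 1  (12 = 2×5 + 2, 5 = 2×2 + 1, 2 = 2×1).
Back-substituting, 5×(5) + 12×(-2) = 1.
Scale by 737: one solution is (3685, -1474). Reduce x mod 12: (1, 61).
General: x = 1 + 12t, y = 61 - 5t.
x ≥ 0 ⇒ t ≥ 0; y ≥ 0 ⇒ t ≤ 12. So t ∈ [0, 12]: 13 solutions.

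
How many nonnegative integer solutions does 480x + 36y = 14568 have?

10

gcd(480, 36) = 12.
By Bézout, 480·(1) + 36·(-13) = 12.
One solution: (2, 378).
General: x = 2 + 3t, y = 378 - 40t.
x ≥ 0 ⇒ t ≥ 0; y ≥ 0 ⇒ t ≤ 9. So t ∈ [0, 9]: 10 solutions.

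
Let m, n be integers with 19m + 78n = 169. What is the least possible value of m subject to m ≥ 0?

13

gcd(78, 19) = 1.
1 divides 169, so solutions exist.
By Bézout, 19·(37) + 78·(-9) = 1.
Scale by 169/1 = 169: (m₀, n₀) = (6253, -1521).
General solution: m = 6253 + 78t, n = -1521 - 19t for integer t.
m ≥ 0: smallest is 6253 mod 78 = 13 (at t = -80), with n = -1.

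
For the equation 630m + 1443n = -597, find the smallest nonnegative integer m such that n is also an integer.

180

gcd(1443, 630):
  1443 = 2*630 + 183
  630 = 3*183 + 81
  183 = 2*81 + 21
  81 = 3*21 + 18
  21 = 1*18 + 3
  18 = 6*3
so gcd(1443, 630) = 3.
3 divides -597, so solutions exist.
Back-substitute for Bézout coefficients:
  3 = 21 - 1*18
  ... = 630*(-71) + 1443*(31)
Scale by -597/3 = -199: (m₀, n₀) = (14129, -6169).
General solution: m = 14129 + 481t, n = -6169 - 210t for integer t.
m ≥ 0: smallest is 14129 mod 481 = 180 (at t = -29), with n = -79.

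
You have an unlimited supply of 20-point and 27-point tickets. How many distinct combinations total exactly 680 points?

Need nonnegative integers with 20j + 27k = 680.
gcd(20, 27) = 1, and 20·(-4) + 27·(3) = 1.
So (j₀, k₀) = (-2720, 2040); general j = -2720 + 27t, k = 2040 - 20t.
j ≥ 0 ⇒ t ≥ 101; k ≥ 0 ⇒ t ≤ 102. That's 2 values of t.

2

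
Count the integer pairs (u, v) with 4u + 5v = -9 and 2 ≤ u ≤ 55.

11

gcd(5, 4):
  5 = 1*4 + 1
  4 = 4*1
so gcd(5, 4) = 1.
Back-substitute for Bézout coefficients:
  1 = 5 - 1*4
  ... = 4*(-1) + 5*(1)
Scale by -9: particular solution (9, -9); reduce u mod 5: (4, -5).
General solution: u = 4 + 5t, v = -5 - 4t for integer t.
2 ≤ 4 + 5t ≤ 55 gives t ∈ [0, 10], which is 11 values.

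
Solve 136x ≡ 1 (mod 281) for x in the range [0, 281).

gcd(281, 136) = 1.
By Bézout, 136×(31) + 281×(-15) = 1.
So 136×31 ≡ 1 (mod 281), and 31 mod 281 = 31.

31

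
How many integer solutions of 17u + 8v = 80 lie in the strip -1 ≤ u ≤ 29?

gcd(17, 8) = 1.
By Bézout, 17×(1) + 8×(-2) = 1.
Particular solution: (0, 10).
General solution: u = 0 + 8t, v = 10 - 17t for integer t.
-1 ≤ 0 + 8t ≤ 29 gives t ∈ [0, 3], which is 4 values.

4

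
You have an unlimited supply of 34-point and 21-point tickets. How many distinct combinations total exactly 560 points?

1

Need nonnegative integers with 34j + 21k = 560.
gcd(34, 21) = 1, and 34·(-8) + 21·(13) = 1.
So (j₀, k₀) = (-4480, 7280); general j = -4480 + 21t, k = 7280 - 34t.
j ≥ 0 ⇒ t ≥ 214; k ≥ 0 ⇒ t ≤ 214. That's 1 value of t.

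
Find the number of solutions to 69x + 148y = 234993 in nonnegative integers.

gcd(148, 69) = 1.
By Bézout, 69×(-15) + 148×(7) = 1.
One solution: (21, 1578).
General: x = 21 + 148t, y = 1578 - 69t.
x ≥ 0 ⇒ t ≥ 0; y ≥ 0 ⇒ t ≤ 22. So t ∈ [0, 22]: 23 solutions.

23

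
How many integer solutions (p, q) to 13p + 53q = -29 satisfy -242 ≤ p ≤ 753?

gcd(53, 13):
  53 = 4×13 + 1
  13 = 13×1
so gcd(53, 13) = 1.
Back-substitute for Bézout coefficients:
  1 = 53 - 4×13
  ... = 13×(-4) + 53×(1)
Scale by -29: particular solution (116, -29); reduce p mod 53: (10, -3).
General solution: p = 10 + 53t, q = -3 - 13t for integer t.
-242 ≤ 10 + 53t ≤ 753 gives t ∈ [-4, 14], which is 19 values.

19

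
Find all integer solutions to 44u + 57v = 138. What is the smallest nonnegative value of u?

42

gcd(57, 44) = 1  (57 = 1·44 + 13, 44 = 3·13 + 5, 13 = 2·5 + 3, 5 = 1·3 + 2, 3 = 1·2 + 1, 2 = 2·1).
1 divides 138, so solutions exist.
Back-substituting, 44·(-22) + 57·(17) = 1.
Scale by 138/1 = 138: (u₀, v₀) = (-3036, 2346).
General solution: u = -3036 + 57t, v = 2346 - 44t for integer t.
u ≥ 0: smallest is -3036 mod 57 = 42 (at t = 54), with v = -30.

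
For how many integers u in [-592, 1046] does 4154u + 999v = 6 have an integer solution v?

2

gcd(4154, 999) = 1.
By Bézout, 4154×(-196) + 999×(815) = 1.
Particular solution: (822, -3418).
General solution: u = 822 + 999t, v = -3418 - 4154t for integer t.
-592 ≤ 822 + 999t ≤ 1046 gives t ∈ [-1, 0], which is 2 values.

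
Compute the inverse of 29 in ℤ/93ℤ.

gcd(93, 29) = 1.
By Bézout, 29·(-16) + 93·(5) = 1.
So 29·-16 ≡ 1 (mod 93), and -16 mod 93 = 77.

77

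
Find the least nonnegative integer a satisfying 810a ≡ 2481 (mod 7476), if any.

gcd(7476, 810):
  7476 = 9*810 + 186
  810 = 4*186 + 66
  186 = 2*66 + 54
  66 = 1*54 + 12
  54 = 4*12 + 6
  12 = 2*6
so gcd(7476, 810) = 6.
6 does not divide 2481, so the congruence has no solution.

no solution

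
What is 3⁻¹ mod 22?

15

gcd(22, 3) = 1  (22 = 7·3 + 1, 3 = 3·1).
Back-substituting, 3·(-7) + 22·(1) = 1.
So 3·-7 ≡ 1 (mod 22), and -7 mod 22 = 15.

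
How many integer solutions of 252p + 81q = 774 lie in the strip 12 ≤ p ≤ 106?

gcd(252, 81) = 9.
By Bézout, 252*(1) + 81*(-3) = 9.
Particular solution: (5, -6).
General solution: p = 5 + 9t, q = -6 - 28t for integer t.
12 ≤ 5 + 9t ≤ 106 gives t ∈ [1, 11], which is 11 values.

11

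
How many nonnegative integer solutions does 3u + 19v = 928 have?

gcd(19, 3) = 1.
By Bézout, 3·(-6) + 19·(1) = 1.
One solution: (18, 46).
General: u = 18 + 19t, v = 46 - 3t.
u ≥ 0 ⇒ t ≥ 0; v ≥ 0 ⇒ t ≤ 15. So t ∈ [0, 15]: 16 solutions.

16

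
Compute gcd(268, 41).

gcd(268, 41):
  268 = 6·41 + 22
  41 = 1·22 + 19
  22 = 1·19 + 3
  19 = 6·3 + 1
  3 = 3·1
so gcd(268, 41) = 1.

1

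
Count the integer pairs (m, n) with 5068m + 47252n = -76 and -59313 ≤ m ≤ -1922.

5

gcd(47252, 5068):
  47252 = 9×5068 + 1640
  5068 = 3×1640 + 148
  1640 = 11×148 + 12
  148 = 12×12 + 4
  12 = 3×4
so gcd(47252, 5068) = 4.
Back-substitute for Bézout coefficients:
  4 = 148 - 12×12
  ... = 5068×(3832) + 47252×(-411)
Scale by -19: particular solution (-72808, 7809); reduce m mod 11813: (9883, -1060).
General solution: m = 9883 + 11813t, n = -1060 - 1267t for integer t.
-59313 ≤ 9883 + 11813t ≤ -1922 gives t ∈ [-5, -1], which is 5 values.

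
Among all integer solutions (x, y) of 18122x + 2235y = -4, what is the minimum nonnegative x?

628

gcd(18122, 2235) = 1  (18122 = 8·2235 + 242, 2235 = 9·242 + 57, 242 = 4·57 + 14, 57 = 4·14 + 1, 14 = 14·1).
1 divides -4, so solutions exist.
Back-substituting, 18122·(-157) + 2235·(1273) = 1.
Scale by -4/1 = -4: (x₀, y₀) = (628, -5092).
General solution: x = 628 + 2235t, y = -5092 - 18122t for integer t.
x ≥ 0: smallest is 628 mod 2235 = 628 (at t = 0), with y = -5092.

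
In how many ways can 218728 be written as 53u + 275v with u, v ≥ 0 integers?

gcd(275, 53):
  275 = 5×53 + 10
  53 = 5×10 + 3
  10 = 3×3 + 1
  3 = 3×1
so gcd(275, 53) = 1.
Back-substitute for Bézout coefficients:
  1 = 10 - 3×3
  ... = 53×(-83) + 275×(16)
Scale by 218728: one solution is (-18154424, 3499648). Reduce u mod 275: (251, 747).
General: u = 251 + 275t, v = 747 - 53t.
u ≥ 0 ⇒ t ≥ 0; v ≥ 0 ⇒ t ≤ 14. So t ∈ [0, 14]: 15 solutions.

15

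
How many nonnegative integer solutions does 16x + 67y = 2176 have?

3

gcd(67, 16):
  67 = 4*16 + 3
  16 = 5*3 + 1
  3 = 3*1
so gcd(67, 16) = 1.
Back-substitute for Bézout coefficients:
  1 = 16 - 5*3
  ... = 16*(21) + 67*(-5)
Scale by 2176: one solution is (45696, -10880). Reduce x mod 67: (2, 32).
General: x = 2 + 67t, y = 32 - 16t.
x ≥ 0 ⇒ t ≥ 0; y ≥ 0 ⇒ t ≤ 2. So t ∈ [0, 2]: 3 solutions.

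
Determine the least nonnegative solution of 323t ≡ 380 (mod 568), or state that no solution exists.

68

gcd(568, 323) = 1  (568 = 1×323 + 245, 323 = 1×245 + 78, 245 = 3×78 + 11, 78 = 7×11 + 1, 11 = 11×1).
1 divides 380, so solutions exist.
Back-substituting, 323×(51) + 568×(-29) = 1.
So 323×(51) ≡ 1 (mod 568); multiply by 380: t ≡ 19380 (mod 568).
Smallest nonnegative: t = 19380 mod 568 = 68.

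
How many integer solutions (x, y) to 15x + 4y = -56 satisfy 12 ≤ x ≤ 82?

18

gcd(15, 4) = 1  (15 = 3·4 + 3, 4 = 1·3 + 1, 3 = 3·1).
Back-substituting, 15·(-1) + 4·(4) = 1.
Scale by -56: particular solution (56, -224); reduce x mod 4: (0, -14).
General solution: x = 0 + 4t, y = -14 - 15t for integer t.
12 ≤ 0 + 4t ≤ 82 gives t ∈ [3, 20], which is 18 values.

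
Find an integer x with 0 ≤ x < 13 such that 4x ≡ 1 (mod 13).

10

gcd(13, 4) = 1  (13 = 3*4 + 1, 4 = 4*1).
Back-substituting, 4*(-3) + 13*(1) = 1.
So 4*-3 ≡ 1 (mod 13), and -3 mod 13 = 10.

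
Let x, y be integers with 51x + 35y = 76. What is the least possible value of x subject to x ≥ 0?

31

gcd(51, 35) = 1  (51 = 1×35 + 16, 35 = 2×16 + 3, 16 = 5×3 + 1, 3 = 3×1).
1 divides 76, so solutions exist.
Back-substituting, 51×(11) + 35×(-16) = 1.
Scale by 76/1 = 76: (x₀, y₀) = (836, -1216).
General solution: x = 836 + 35t, y = -1216 - 51t for integer t.
x ≥ 0: smallest is 836 mod 35 = 31 (at t = -23), with y = -43.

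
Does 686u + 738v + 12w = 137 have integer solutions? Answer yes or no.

no

gcd(738, 686) = 2.
gcd(2, 12) = 2.
2 does not divide 137 (remainder 1), so no integer solutions.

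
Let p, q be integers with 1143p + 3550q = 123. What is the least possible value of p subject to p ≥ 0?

gcd(3550, 1143) = 1  (3550 = 3*1143 + 121, 1143 = 9*121 + 54, 121 = 2*54 + 13, 54 = 4*13 + 2, 13 = 6*2 + 1, 2 = 2*1).
1 divides 123, so solutions exist.
Back-substituting, 1143*(-1643) + 3550*(529) = 1.
Scale by 123/1 = 123: (p₀, q₀) = (-202089, 65067).
General solution: p = -202089 + 3550t, q = 65067 - 1143t for integer t.
p ≥ 0: smallest is -202089 mod 3550 = 261 (at t = 57), with q = -84.

261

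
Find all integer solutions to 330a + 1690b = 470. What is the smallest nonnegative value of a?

gcd(1690, 330):
  1690 = 5·330 + 40
  330 = 8·40 + 10
  40 = 4·10
so gcd(1690, 330) = 10.
10 divides 470, so solutions exist.
Back-substitute for Bézout coefficients:
  10 = 330 - 8·40
  ... = 330·(41) + 1690·(-8)
Scale by 470/10 = 47: (a₀, b₀) = (1927, -376).
General solution: a = 1927 + 169t, b = -376 - 33t for integer t.
a ≥ 0: smallest is 1927 mod 169 = 68 (at t = -11), with b = -13.

68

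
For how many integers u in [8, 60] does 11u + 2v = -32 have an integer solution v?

27

gcd(11, 2) = 1  (11 = 5·2 + 1, 2 = 2·1).
Back-substituting, 11·(1) + 2·(-5) = 1.
Scale by -32: particular solution (-32, 160); reduce u mod 2: (0, -16).
General solution: u = 0 + 2t, v = -16 - 11t for integer t.
8 ≤ 0 + 2t ≤ 60 gives t ∈ [4, 30], which is 27 values.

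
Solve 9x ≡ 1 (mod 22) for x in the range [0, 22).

gcd(22, 9) = 1.
By Bézout, 9×(5) + 22×(-2) = 1.
So 9×5 ≡ 1 (mod 22), and 5 mod 22 = 5.

5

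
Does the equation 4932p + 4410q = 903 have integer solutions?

no

gcd(4932, 4410) = 18.
18 does not divide 903 (remainder 3), so no integer solutions.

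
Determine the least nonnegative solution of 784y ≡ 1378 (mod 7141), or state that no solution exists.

6323

gcd(7141, 784) = 1  (7141 = 9*784 + 85, 784 = 9*85 + 19, 85 = 4*19 + 9, 19 = 2*9 + 1, 9 = 9*1).
1 divides 1378, so solutions exist.
Back-substituting, 784*(756) + 7141*(-83) = 1.
So 784*(756) ≡ 1 (mod 7141); multiply by 1378: y ≡ 1041768 (mod 7141).
Smallest nonnegative: y = 1041768 mod 7141 = 6323.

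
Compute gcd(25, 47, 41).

1

gcd(47, 25) = 1.
gcd(1, 41) = 1.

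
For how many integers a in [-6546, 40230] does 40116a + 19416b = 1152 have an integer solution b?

gcd(40116, 19416) = 12.
By Bézout, 40116*(-499) + 19416*(1031) = 12.
Particular solution: (636, -1314).
General solution: a = 636 + 1618t, b = -1314 - 3343t for integer t.
-6546 ≤ 636 + 1618t ≤ 40230 gives t ∈ [-4, 24], which is 29 values.

29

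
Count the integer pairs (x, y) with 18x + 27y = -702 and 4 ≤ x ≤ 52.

gcd(27, 18) = 9  (27 = 1×18 + 9, 18 = 2×9).
Back-substituting, 18×(-1) + 27×(1) = 9.
Scale by -78: particular solution (78, -78); reduce x mod 3: (0, -26).
General solution: x = 0 + 3t, y = -26 - 2t for integer t.
4 ≤ 0 + 3t ≤ 52 gives t ∈ [2, 17], which is 16 values.

16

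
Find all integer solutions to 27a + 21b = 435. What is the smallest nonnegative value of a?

6

gcd(27, 21):
  27 = 1*21 + 6
  21 = 3*6 + 3
  6 = 2*3
so gcd(27, 21) = 3.
3 divides 435, so solutions exist.
Back-substitute for Bézout coefficients:
  3 = 21 - 3*6
  ... = 27*(-3) + 21*(4)
Scale by 435/3 = 145: (a₀, b₀) = (-435, 580).
General solution: a = -435 + 7t, b = 580 - 9t for integer t.
a ≥ 0: smallest is -435 mod 7 = 6 (at t = 63), with b = 13.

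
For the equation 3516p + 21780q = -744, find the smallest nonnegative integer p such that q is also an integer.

gcd(21780, 3516) = 12.
12 divides -744, so solutions exist.
By Bézout, 3516×(-223) + 21780×(36) = 12.
Scale by -744/12 = -62: (p₀, q₀) = (13826, -2232).
General solution: p = 13826 + 1815t, q = -2232 - 293t for integer t.
p ≥ 0: smallest is 13826 mod 1815 = 1121 (at t = -7), with q = -181.

1121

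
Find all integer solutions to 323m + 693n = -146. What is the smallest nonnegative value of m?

596

gcd(693, 323):
  693 = 2·323 + 47
  323 = 6·47 + 41
  47 = 1·41 + 6
  41 = 6·6 + 5
  6 = 1·5 + 1
  5 = 5·1
so gcd(693, 323) = 1.
1 divides -146, so solutions exist.
Back-substitute for Bézout coefficients:
  1 = 6 - 1·5
  ... = 323·(-118) + 693·(55)
Scale by -146/1 = -146: (m₀, n₀) = (17228, -8030).
General solution: m = 17228 + 693t, n = -8030 - 323t for integer t.
m ≥ 0: smallest is 17228 mod 693 = 596 (at t = -24), with n = -278.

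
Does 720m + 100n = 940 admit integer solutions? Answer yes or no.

gcd(720, 100) = 20.
20 divides 940, so integer solutions exist.

yes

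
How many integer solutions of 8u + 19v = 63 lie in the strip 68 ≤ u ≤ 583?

gcd(19, 8) = 1  (19 = 2×8 + 3, 8 = 2×3 + 2, 3 = 1×2 + 1, 2 = 2×1).
Back-substituting, 8×(-7) + 19×(3) = 1.
Scale by 63: particular solution (-441, 189); reduce u mod 19: (15, -3).
General solution: u = 15 + 19t, v = -3 - 8t for integer t.
68 ≤ 15 + 19t ≤ 583 gives t ∈ [3, 29], which is 27 values.

27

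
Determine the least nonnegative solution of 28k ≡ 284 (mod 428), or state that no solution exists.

56

gcd(428, 28) = 4  (428 = 15×28 + 8, 28 = 3×8 + 4, 8 = 2×4).
4 divides 284, so solutions exist.
Back-substituting, 28×(46) + 428×(-3) = 4.
So 28×(46) ≡ 4 (mod 428); multiply by 71: k ≡ 3266 (mod 107).
Smallest nonnegative: k = 3266 mod 107 = 56.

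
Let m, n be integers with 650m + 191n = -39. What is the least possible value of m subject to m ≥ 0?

126

gcd(650, 191):
  650 = 3·191 + 77
  191 = 2·77 + 37
  77 = 2·37 + 3
  37 = 12·3 + 1
  3 = 3·1
so gcd(650, 191) = 1.
1 divides -39, so solutions exist.
Back-substitute for Bézout coefficients:
  1 = 37 - 12·3
  ... = 650·(-62) + 191·(211)
Scale by -39/1 = -39: (m₀, n₀) = (2418, -8229).
General solution: m = 2418 + 191t, n = -8229 - 650t for integer t.
m ≥ 0: smallest is 2418 mod 191 = 126 (at t = -12), with n = -429.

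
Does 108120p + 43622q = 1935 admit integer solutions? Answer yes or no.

no

gcd(108120, 43622) = 34  (108120 = 2×43622 + 20876, 43622 = 2×20876 + 1870, 20876 = 11×1870 + 306, 1870 = 6×306 + 34, 306 = 9×34).
34 does not divide 1935 (remainder 31), so no integer solutions.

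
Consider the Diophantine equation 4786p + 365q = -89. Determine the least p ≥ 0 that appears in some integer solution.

256

gcd(4786, 365) = 1  (4786 = 13·365 + 41, 365 = 8·41 + 37, 41 = 1·37 + 4, 37 = 9·4 + 1, 4 = 4·1).
1 divides -89, so solutions exist.
Back-substituting, 4786·(-89) + 365·(1167) = 1.
Scale by -89/1 = -89: (p₀, q₀) = (7921, -103863).
General solution: p = 7921 + 365t, q = -103863 - 4786t for integer t.
p ≥ 0: smallest is 7921 mod 365 = 256 (at t = -21), with q = -3357.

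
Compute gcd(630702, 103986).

18

gcd(630702, 103986) = 18  (630702 = 6×103986 + 6786, 103986 = 15×6786 + 2196, 6786 = 3×2196 + 198, 2196 = 11×198 + 18, 198 = 11×18).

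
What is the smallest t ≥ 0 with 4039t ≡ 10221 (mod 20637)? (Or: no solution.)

gcd(20637, 4039) = 1.
1 divides 10221, so solutions exist.
By Bézout, 4039×(1354) + 20637×(-265) = 1.
So 4039×(1354) ≡ 1 (mod 20637); multiply by 10221: t ≡ 13839234 (mod 20637).
Smallest nonnegative: t = 13839234 mod 20637 = 12444.

12444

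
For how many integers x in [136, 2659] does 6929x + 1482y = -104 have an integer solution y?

gcd(6929, 1482) = 13  (6929 = 4·1482 + 1001, 1482 = 1·1001 + 481, 1001 = 2·481 + 39, 481 = 12·39 + 13, 39 = 3·13).
Back-substituting, 6929·(-37) + 1482·(173) = 13.
Scale by -8: particular solution (296, -1384); reduce x mod 114: (68, -318).
General solution: x = 68 + 114t, y = -318 - 533t for integer t.
136 ≤ 68 + 114t ≤ 2659 gives t ∈ [1, 22], which is 22 values.

22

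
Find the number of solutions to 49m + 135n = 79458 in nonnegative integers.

gcd(135, 49):
  135 = 2*49 + 37
  49 = 1*37 + 12
  37 = 3*12 + 1
  12 = 12*1
so gcd(135, 49) = 1.
Back-substitute for Bézout coefficients:
  1 = 37 - 3*12
  ... = 49*(-11) + 135*(4)
Scale by 79458: one solution is (-874038, 317832). Reduce m mod 135: (87, 557).
General: m = 87 + 135t, n = 557 - 49t.
m ≥ 0 ⇒ t ≥ 0; n ≥ 0 ⇒ t ≤ 11. So t ∈ [0, 11]: 12 solutions.

12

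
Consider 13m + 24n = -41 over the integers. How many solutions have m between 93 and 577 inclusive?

gcd(24, 13):
  24 = 1·13 + 11
  13 = 1·11 + 2
  11 = 5·2 + 1
  2 = 2·1
so gcd(24, 13) = 1.
Back-substitute for Bézout coefficients:
  1 = 11 - 5·2
  ... = 13·(-11) + 24·(6)
Scale by -41: particular solution (451, -246); reduce m mod 24: (19, -12).
General solution: m = 19 + 24t, n = -12 - 13t for integer t.
93 ≤ 19 + 24t ≤ 577 gives t ∈ [4, 23], which is 20 values.

20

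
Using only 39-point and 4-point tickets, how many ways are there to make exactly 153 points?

1

Need nonnegative integers with 39j + 4k = 153.
gcd(39, 4) = 1, and 39·(-1) + 4·(10) = 1.
So (j₀, k₀) = (-153, 1530); general j = -153 + 4t, k = 1530 - 39t.
j ≥ 0 ⇒ t ≥ 39; k ≥ 0 ⇒ t ≤ 39. That's 1 value of t.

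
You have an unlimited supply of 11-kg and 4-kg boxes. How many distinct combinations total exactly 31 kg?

Need nonnegative integers with 11j + 4k = 31.
gcd(11, 4) = 1, and 11·(-1) + 4·(3) = 1.
So (j₀, k₀) = (-31, 93); general j = -31 + 4t, k = 93 - 11t.
j ≥ 0 ⇒ t ≥ 8; k ≥ 0 ⇒ t ≤ 8. That's 1 value of t.

1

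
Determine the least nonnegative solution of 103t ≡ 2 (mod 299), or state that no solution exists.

180

gcd(299, 103):
  299 = 2·103 + 93
  103 = 1·93 + 10
  93 = 9·10 + 3
  10 = 3·3 + 1
  3 = 3·1
so gcd(299, 103) = 1.
1 divides 2, so solutions exist.
Back-substitute for Bézout coefficients:
  1 = 10 - 3·3
  ... = 103·(90) + 299·(-31)
So 103·(90) ≡ 1 (mod 299); multiply by 2: t ≡ 180 (mod 299).
Smallest nonnegative: t = 180 mod 299 = 180.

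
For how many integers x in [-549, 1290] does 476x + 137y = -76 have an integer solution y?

13

gcd(476, 137):
  476 = 3*137 + 65
  137 = 2*65 + 7
  65 = 9*7 + 2
  7 = 3*2 + 1
  2 = 2*1
so gcd(476, 137) = 1.
Back-substitute for Bézout coefficients:
  1 = 7 - 3*2
  ... = 476*(-59) + 137*(205)
Scale by -76: particular solution (4484, -15580); reduce x mod 137: (100, -348).
General solution: x = 100 + 137t, y = -348 - 476t for integer t.
-549 ≤ 100 + 137t ≤ 1290 gives t ∈ [-4, 8], which is 13 values.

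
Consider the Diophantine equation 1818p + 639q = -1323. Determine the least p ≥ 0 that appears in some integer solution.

gcd(1818, 639) = 9  (1818 = 2·639 + 540, 639 = 1·540 + 99, 540 = 5·99 + 45, 99 = 2·45 + 9, 45 = 5·9).
9 divides -1323, so solutions exist.
Back-substituting, 1818·(-13) + 639·(37) = 9.
Scale by -1323/9 = -147: (p₀, q₀) = (1911, -5439).
General solution: p = 1911 + 71t, q = -5439 - 202t for integer t.
p ≥ 0: smallest is 1911 mod 71 = 65 (at t = -26), with q = -187.

65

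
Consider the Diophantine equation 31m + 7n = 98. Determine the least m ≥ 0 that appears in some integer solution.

gcd(31, 7) = 1.
1 divides 98, so solutions exist.
By Bézout, 31·(-2) + 7·(9) = 1.
Scale by 98/1 = 98: (m₀, n₀) = (-196, 882).
General solution: m = -196 + 7t, n = 882 - 31t for integer t.
m ≥ 0: smallest is -196 mod 7 = 0 (at t = 28), with n = 14.

0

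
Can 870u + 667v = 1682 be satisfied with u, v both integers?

gcd(870, 667) = 29  (870 = 1*667 + 203, 667 = 3*203 + 58, 203 = 3*58 + 29, 58 = 2*29).
29 divides 1682, so integer solutions exist.

yes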